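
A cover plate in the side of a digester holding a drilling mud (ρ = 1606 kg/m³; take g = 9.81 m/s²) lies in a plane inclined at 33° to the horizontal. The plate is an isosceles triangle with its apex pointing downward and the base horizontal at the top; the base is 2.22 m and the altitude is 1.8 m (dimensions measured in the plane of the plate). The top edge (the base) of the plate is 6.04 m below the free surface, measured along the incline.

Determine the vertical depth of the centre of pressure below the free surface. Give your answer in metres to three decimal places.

γ = ρg = 1606 × 9.81 / 1000 = 15.75486 kN/m³.
Let θ = 33° be the plate's angle to the horizontal; measure y along the incline from where the plane meets the free surface. Vertical depth h = y·sinθ with sinθ = 0.544639.
With the apex down, the centroid sits h/3 = 1.8/3 = 0.6 m below the base (the top edge), so y_c = 6.04 + 0.6 = 6.64 m and h_c = 6.64 × 0.544639 = 3.6164 m.
A = ½ × 2.22 × 1.8 = 1.998 m².
Resultant F = γ·h_c·A = 15.75486 × 3.6164 × 1.998 = 113.838 kN.
I_c = b·h³/36 = 2.22 × 1.8³/36 = 0.35964 m⁴.
Centre of pressure: y_p = y_c + I_c/(y_c·A) = 6.64 + 0.35964/(6.64 × 1.998) = 6.64 + 0.0271084 = 6.66711 m along the plane.
Vertically, h_p = y_p·sinθ = 6.66711 × 0.544639 = 3.63117 m.

h_p = 3.631 m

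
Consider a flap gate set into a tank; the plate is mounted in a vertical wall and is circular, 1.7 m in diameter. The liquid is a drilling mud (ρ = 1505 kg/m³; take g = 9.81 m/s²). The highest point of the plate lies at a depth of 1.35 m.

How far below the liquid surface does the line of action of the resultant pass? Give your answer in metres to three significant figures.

γ = ρg = 1505 × 9.81 / 1000 = 14.76405 kN/m³.
The centroid is at the centre, 0.85 m below the top of the plate, so the centroid depth is h_c = 1.35 + 0.85 = 2.2 m.
A = π(0.85)² = 2.2698 m².
Resultant F = γ·h_c·A = 14.76405 × 2.2 × 2.2698 = 73.7252 kN.
I_c = πr⁴/4 = π × 0.85⁴/4 = 0.409983 m⁴.
Centre of pressure: y_p = y_c + I_c/(y_c·A) = 2.2 + 0.409983/(2.2 × 2.2698) = 2.2 + 0.0821023 = 2.2821 m along the plane.

h_p = 2.28 m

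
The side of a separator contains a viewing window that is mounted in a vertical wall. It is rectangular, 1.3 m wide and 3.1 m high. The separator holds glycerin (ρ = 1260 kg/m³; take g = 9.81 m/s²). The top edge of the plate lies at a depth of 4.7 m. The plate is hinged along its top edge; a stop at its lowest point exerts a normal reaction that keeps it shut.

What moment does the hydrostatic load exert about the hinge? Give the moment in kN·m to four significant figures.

M ≈ 522.5 kN·m

γ = ρg = 1260 × 9.81 / 1000 = 12.3606 kN/m³.
The centroid lies 3.1/2 = 1.55 m below the top edge, so the centroid depth is h_c = 4.7 + 1.55 = 6.25 m.
A = 1.3 × 3.1 = 4.03 m².
Resultant F = γ·h_c·A = 12.3606 × 6.25 × 4.03 = 311.333 kN.
I_c = b·h³/12 = 1.3 × 3.1³/12 = 3.22736 m⁴.
Centre of pressure: y_p = y_c + I_c/(y_c·A) = 6.25 + 3.22736/(6.25 × 4.03) = 6.25 + 0.128133 = 6.37813 m along the plane.
The resultant acts 1.55 + 0.128133 = 1.67813 m (along the plate) below the hinge at the top edge, so the moment about the hinge is M = F × 1.67813 = 311.333 × 1.67813 = 522.457 kN·m.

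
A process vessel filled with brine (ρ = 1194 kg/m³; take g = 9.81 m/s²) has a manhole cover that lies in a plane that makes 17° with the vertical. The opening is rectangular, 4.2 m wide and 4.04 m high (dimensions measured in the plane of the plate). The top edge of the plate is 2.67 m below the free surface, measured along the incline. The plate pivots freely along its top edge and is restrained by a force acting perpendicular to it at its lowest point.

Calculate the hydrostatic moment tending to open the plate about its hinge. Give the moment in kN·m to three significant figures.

γ = ρg = 1194 × 9.81 / 1000 = 11.71314 kN/m³.
The plate makes 17° with the vertical, i.e. θ = 90° − 17° = 73° to the horizontal. Measuring y along the incline from the free-surface line, vertical depth h = y·sinθ with sinθ = 0.956305.
The centroid lies 4.04/2 = 2.02 m below the top edge, so y_c = 2.67 + 2.02 = 4.69 m and h_c = 4.69 × 0.956305 = 4.48507 m.
A = 4.2 × 4.04 = 16.968 m².
Resultant F = γ·h_c·A = 11.71314 × 4.48507 × 16.968 = 891.401 kN.
I_c = b·h³/12 = 4.2 × 4.04³/12 = 23.0787 m⁴.
Centre of pressure: y_p = y_c + I_c/(y_c·A) = 4.69 + 23.0787/(4.69 × 16.968) = 4.69 + 0.290007 = 4.98001 m along the plane.
The resultant acts 2.02 + 0.290007 = 2.31001 m (along the plate) below the hinge at the top edge, so the moment about the hinge is M = F × 2.31001 = 891.401 × 2.31001 = 2059.15 kN·m.

M ≈ 2060 kN·m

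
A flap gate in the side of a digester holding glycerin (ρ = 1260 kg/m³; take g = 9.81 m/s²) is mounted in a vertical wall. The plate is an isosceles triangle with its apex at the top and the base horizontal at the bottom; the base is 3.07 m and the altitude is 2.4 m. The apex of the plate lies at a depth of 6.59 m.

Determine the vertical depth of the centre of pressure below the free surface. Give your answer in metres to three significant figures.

h_p = 8.23 m

γ = ρg = 1260 × 9.81 / 1000 = 12.3606 kN/m³.
With the apex up, the centroid sits 2h/3 = 2 × 2.4/3 = 1.6 m below the apex, so the centroid depth is h_c = 6.59 + 1.6 = 8.19 m.
A = ½ × 3.07 × 2.4 = 3.684 m².
Resultant F = γ·h_c·A = 12.3606 × 8.19 × 3.684 = 372.944 kN.
I_c = b·h³/36 = 3.07 × 2.4³/36 = 1.17888 m⁴.
Centre of pressure: y_p = y_c + I_c/(y_c·A) = 8.19 + 1.17888/(8.19 × 3.684) = 8.19 + 0.039072 = 8.22907 m along the plane.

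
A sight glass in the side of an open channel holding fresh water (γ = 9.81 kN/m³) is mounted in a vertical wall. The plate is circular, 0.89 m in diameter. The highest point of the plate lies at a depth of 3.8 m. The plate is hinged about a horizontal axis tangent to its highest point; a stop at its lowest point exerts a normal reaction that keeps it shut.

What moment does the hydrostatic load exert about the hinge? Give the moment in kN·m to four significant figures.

M ≈ 11.83 kN·m

γ = 9.81 kN/m³.
The centroid is at the centre, 0.445 m below the top of the plate, so the centroid depth is h_c = 3.8 + 0.445 = 4.245 m.
A = π(0.445)² = 0.622114 m².
Resultant F = γ·h_c·A = 9.81 × 4.245 × 0.622114 = 25.907 kN.
I_c = πr⁴/4 = π × 0.445⁴/4 = 0.0307985 m⁴.
Centre of pressure: y_p = y_c + I_c/(y_c·A) = 4.245 + 0.0307985/(4.245 × 0.622114) = 4.245 + 0.0116622 = 4.25666 m along the plane.
The resultant acts 0.445 + 0.0116622 = 0.456662 m (along the plate) below the hinge at the top edge, so the moment about the hinge is M = F × 0.456662 = 25.907 × 0.456662 = 11.8307 kN·m.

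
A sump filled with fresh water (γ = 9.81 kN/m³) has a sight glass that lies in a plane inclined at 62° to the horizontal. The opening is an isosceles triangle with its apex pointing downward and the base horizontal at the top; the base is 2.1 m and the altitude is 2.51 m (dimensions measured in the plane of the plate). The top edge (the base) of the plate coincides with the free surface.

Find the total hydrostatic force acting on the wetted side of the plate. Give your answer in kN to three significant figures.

F ≈ 19.1 kN

γ = 9.81 kN/m³.
Let θ = 62° be the plate's angle to the horizontal; measure y along the incline from where the plane meets the free surface. Vertical depth h = y·sinθ with sinθ = 0.882948.
With the apex down, the centroid sits h/3 = 2.51/3 = 0.836667 m below the base (the top edge), so y_c = 0.836667 m and h_c = 0.836667 × 0.882948 = 0.738733 m.
A = ½ × 2.1 × 2.51 = 2.6355 m².
Resultant F = γ·h_c·A = 9.81 × 0.738733 × 2.6355 = 19.0994 kN.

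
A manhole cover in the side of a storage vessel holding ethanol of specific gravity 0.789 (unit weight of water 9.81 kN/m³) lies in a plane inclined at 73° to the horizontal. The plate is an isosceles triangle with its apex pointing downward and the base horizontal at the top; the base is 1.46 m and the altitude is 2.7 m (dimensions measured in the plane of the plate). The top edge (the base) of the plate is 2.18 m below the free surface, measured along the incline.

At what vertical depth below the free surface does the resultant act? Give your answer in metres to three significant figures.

h_p = 3.07 m

γ = 0.789 × 9.81 = 7.74009 kN/m³.
Let θ = 73° be the plate's angle to the horizontal; measure y along the incline from where the plane meets the free surface. Vertical depth h = y·sinθ with sinθ = 0.956305.
With the apex down, the centroid sits h/3 = 2.7/3 = 0.9 m below the base (the top edge), so y_c = 2.18 + 0.9 = 3.08 m and h_c = 3.08 × 0.956305 = 2.94542 m.
A = ½ × 1.46 × 2.7 = 1.971 m².
Resultant F = γ·h_c·A = 7.74009 × 2.94542 × 1.971 = 44.9345 kN.
I_c = b·h³/36 = 1.46 × 2.7³/36 = 0.798255 m⁴.
Centre of pressure: y_p = y_c + I_c/(y_c·A) = 3.08 + 0.798255/(3.08 × 1.971) = 3.08 + 0.131494 = 3.21149 m along the plane.
Vertically, h_p = y_p·sinθ = 3.21149 × 0.956305 = 3.07116 m.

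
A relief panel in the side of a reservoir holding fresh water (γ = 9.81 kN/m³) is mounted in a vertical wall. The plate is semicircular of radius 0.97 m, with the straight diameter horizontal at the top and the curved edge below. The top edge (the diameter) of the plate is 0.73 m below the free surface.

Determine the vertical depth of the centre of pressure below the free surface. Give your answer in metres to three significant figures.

h_p = 1.20 m

γ = 9.81 kN/m³.
The centroid of a semicircle lies 4r/(3π) = 0.411681 m from the diameter, here below the top edge, so the centroid depth is h_c = 0.73 + 0.411681 = 1.14168 m.
A = πr²/2 = π × 0.97²/2 = 1.47796 m².
Resultant F = γ·h_c·A = 9.81 × 1.14168 × 1.47796 = 16.553 kN.
I_c = (π/8 − 8/(9π))·r⁴ = 0.109757 × 0.97⁴ = 0.0971671 m⁴.
Centre of pressure: y_p = y_c + I_c/(y_c·A) = 1.14168 + 0.0971671/(1.14168 × 1.47796) = 1.14168 + 0.0575854 = 1.19927 m along the plane.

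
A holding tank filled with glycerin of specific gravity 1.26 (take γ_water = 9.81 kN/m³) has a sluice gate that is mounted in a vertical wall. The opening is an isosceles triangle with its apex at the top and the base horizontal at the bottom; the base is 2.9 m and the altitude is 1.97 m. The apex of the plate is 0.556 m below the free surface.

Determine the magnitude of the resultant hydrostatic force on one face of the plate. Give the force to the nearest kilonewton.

F ≈ 66 kN

γ = 1.26 × 9.81 = 12.3606 kN/m³.
With the apex up, the centroid sits 2h/3 = 2 × 1.97/3 = 1.31333 m below the apex, so the centroid depth is h_c = 0.556 + 1.31333 = 1.86933 m.
A = ½ × 2.9 × 1.97 = 2.8565 m².
Resultant F = γ·h_c·A = 12.3606 × 1.86933 × 2.8565 = 66.0024 kN.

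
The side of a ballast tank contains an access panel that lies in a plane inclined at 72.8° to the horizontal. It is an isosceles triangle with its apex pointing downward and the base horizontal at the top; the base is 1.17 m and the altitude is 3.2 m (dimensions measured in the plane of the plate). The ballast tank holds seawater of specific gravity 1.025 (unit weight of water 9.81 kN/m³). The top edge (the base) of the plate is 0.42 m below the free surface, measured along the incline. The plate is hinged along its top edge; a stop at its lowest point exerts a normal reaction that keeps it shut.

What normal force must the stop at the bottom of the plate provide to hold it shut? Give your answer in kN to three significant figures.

P ≈ 12.1 kN

γ = 1.025 × 9.81 = 10.05525 kN/m³.
Let θ = 72.8° be the plate's angle to the horizontal; measure y along the incline from where the plane meets the free surface. Vertical depth h = y·sinθ with sinθ = 0.955278.
With the apex down, the centroid sits h/3 = 3.2/3 = 1.06667 m below the base (the top edge), so y_c = 0.42 + 1.06667 = 1.48667 m and h_c = 1.48667 × 0.955278 = 1.42018 m.
A = ½ × 1.17 × 3.2 = 1.872 m².
Resultant F = γ·h_c·A = 10.05525 × 1.42018 × 1.872 = 26.7327 kN.
I_c = b·h³/36 = 1.17 × 3.2³/36 = 1.06496 m⁴.
Centre of pressure: y_p = y_c + I_c/(y_c·A) = 1.48667 + 1.06496/(1.48667 × 1.872) = 1.48667 + 0.38266 = 1.86933 m along the plane.
The resultant acts 1.06667 + 0.38266 = 1.44933 m (along the plate) below the hinge at the top edge, so the moment about the hinge is M = F × 1.44933 = 26.7327 × 1.44933 = 38.7445 kN·m.
A normal force at the bottom, 3.2 m from the hinge, must supply this moment: P = 38.7445/3.2 = 12.1077 kN.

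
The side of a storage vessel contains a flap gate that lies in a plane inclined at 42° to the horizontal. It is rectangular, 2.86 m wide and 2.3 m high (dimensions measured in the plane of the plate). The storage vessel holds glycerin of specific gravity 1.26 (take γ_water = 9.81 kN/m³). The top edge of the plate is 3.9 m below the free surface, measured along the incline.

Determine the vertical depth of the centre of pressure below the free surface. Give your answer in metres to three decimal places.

γ = 1.26 × 9.81 = 12.3606 kN/m³.
Let θ = 42° be the plate's angle to the horizontal; measure y along the incline from where the plane meets the free surface. Vertical depth h = y·sinθ with sinθ = 0.669131.
The centroid lies 2.3/2 = 1.15 m below the top edge, so y_c = 3.9 + 1.15 = 5.05 m and h_c = 5.05 × 0.669131 = 3.37911 m.
A = 2.86 × 2.3 = 6.578 m².
Resultant F = γ·h_c·A = 12.3606 × 3.37911 × 6.578 = 274.749 kN.
I_c = b·h³/12 = 2.86 × 2.3³/12 = 2.8998 m⁴.
Centre of pressure: y_p = y_c + I_c/(y_c·A) = 5.05 + 2.8998/(5.05 × 6.578) = 5.05 + 0.0872937 = 5.13729 m along the plane.
Vertically, h_p = y_p·sinθ = 5.13729 × 0.669131 = 3.43752 m.

h_p = 3.438 m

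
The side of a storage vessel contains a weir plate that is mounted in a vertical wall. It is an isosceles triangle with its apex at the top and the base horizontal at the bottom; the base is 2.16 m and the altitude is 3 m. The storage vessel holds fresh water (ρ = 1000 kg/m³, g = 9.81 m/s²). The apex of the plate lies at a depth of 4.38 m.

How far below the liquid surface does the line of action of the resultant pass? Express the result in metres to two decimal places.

γ = ρg = 1000 × 9.81 = 9810 N/m³ = 9.81 kN/m³.
With the apex up, the centroid sits 2h/3 = 2 × 3/3 = 2 m below the apex, so the centroid depth is h_c = 4.38 + 2 = 6.38 m.
A = ½ × 2.16 × 3 = 3.24 m².
Resultant F = γ·h_c·A = 9.81 × 6.38 × 3.24 = 202.784 kN.
I_c = b·h³/36 = 2.16 × 3³/36 = 1.62 m⁴.
Centre of pressure: y_p = y_c + I_c/(y_c·A) = 6.38 + 1.62/(6.38 × 3.24) = 6.38 + 0.0783699 = 6.45837 m along the plane.

h_p = 6.46 m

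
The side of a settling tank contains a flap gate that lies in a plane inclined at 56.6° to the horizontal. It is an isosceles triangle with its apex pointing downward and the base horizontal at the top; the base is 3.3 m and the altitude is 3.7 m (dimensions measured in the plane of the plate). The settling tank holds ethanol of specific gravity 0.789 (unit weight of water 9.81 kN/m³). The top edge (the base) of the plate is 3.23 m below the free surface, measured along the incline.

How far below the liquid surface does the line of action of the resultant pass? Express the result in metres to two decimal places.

γ = 0.789 × 9.81 = 7.74009 kN/m³.
Let θ = 56.6° be the plate's angle to the horizontal; measure y along the incline from where the plane meets the free surface. Vertical depth h = y·sinθ with sinθ = 0.834848.
With the apex down, the centroid sits h/3 = 3.7/3 = 1.23333 m below the base (the top edge), so y_c = 3.23 + 1.23333 = 4.46333 m and h_c = 4.46333 × 0.834848 = 3.7262 m.
A = ½ × 3.3 × 3.7 = 6.105 m².
Resultant F = γ·h_c·A = 7.74009 × 3.7262 × 6.105 = 176.075 kN.
I_c = b·h³/36 = 3.3 × 3.7³/36 = 4.64319 m⁴.
Centre of pressure: y_p = y_c + I_c/(y_c·A) = 4.46333 + 4.64319/(4.46333 × 6.105) = 4.46333 + 0.170401 = 4.63373 m along the plane.
Vertically, h_p = y_p·sinθ = 4.63373 × 0.834848 = 3.86846 m.

h_p = 3.87 m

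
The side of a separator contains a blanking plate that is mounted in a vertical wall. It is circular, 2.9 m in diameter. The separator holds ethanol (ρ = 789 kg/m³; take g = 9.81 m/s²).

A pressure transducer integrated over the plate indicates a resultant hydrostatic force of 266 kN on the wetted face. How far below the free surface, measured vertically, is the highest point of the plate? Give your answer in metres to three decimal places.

d_top ≈ 3.753 m

γ = ρg = 789 × 9.81 / 1000 = 7.74009 kN/m³.
A = π(1.45)² = 6.6052 m².
From F = γ·h_c·A, the centroid depth is h_c = 266/(7.74009 × 6.6052) = 5.20295 m.
The centroid is at the centre, 1.45 m below the top of the plate, so the highest point sits at h_top = 5.20295 − 1.45 = 3.75295 m below the surface.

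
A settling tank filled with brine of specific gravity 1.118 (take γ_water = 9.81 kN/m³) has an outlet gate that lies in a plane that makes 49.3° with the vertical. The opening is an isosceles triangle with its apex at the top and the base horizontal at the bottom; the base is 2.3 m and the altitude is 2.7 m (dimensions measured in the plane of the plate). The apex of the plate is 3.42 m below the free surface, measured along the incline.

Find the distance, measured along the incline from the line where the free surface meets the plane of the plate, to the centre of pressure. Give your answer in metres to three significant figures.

y_p = 5.30 m

γ = 1.118 × 9.81 = 10.96758 kN/m³.
The plate makes 49.3° with the vertical, i.e. θ = 90° − 49.3° = 40.7° to the horizontal. Measuring y along the incline from the free-surface line, vertical depth h = y·sinθ with sinθ = 0.652098.
With the apex up, the centroid sits 2h/3 = 2 × 2.7/3 = 1.8 m below the apex, so y_c = 3.42 + 1.8 = 5.22 m and h_c = 5.22 × 0.652098 = 3.40395 m.
A = ½ × 2.3 × 2.7 = 3.105 m².
Resultant F = γ·h_c·A = 10.96758 × 3.40395 × 3.105 = 115.919 kN.
I_c = b·h³/36 = 2.3 × 2.7³/36 = 1.25753 m⁴.
Centre of pressure: y_p = y_c + I_c/(y_c·A) = 5.22 + 1.25753/(5.22 × 3.105) = 5.22 + 0.0775865 = 5.29759 m along the plane.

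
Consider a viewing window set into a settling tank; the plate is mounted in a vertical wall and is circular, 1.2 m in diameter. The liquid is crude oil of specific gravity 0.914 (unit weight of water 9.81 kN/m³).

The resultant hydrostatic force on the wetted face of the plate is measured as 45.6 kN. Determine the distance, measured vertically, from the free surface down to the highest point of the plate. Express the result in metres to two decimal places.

γ = 0.914 × 9.81 = 8.96634 kN/m³.
A = π(0.6)² = 1.13097 m².
From F = γ·h_c·A, the centroid depth is h_c = 45.6/(8.96634 × 1.13097) = 4.49675 m.
The centroid is at the centre, 0.6 m below the top of the plate, so the highest point sits at h_top = 4.49675 − 0.6 = 3.89675 m below the surface.

d_top ≈ 3.90 m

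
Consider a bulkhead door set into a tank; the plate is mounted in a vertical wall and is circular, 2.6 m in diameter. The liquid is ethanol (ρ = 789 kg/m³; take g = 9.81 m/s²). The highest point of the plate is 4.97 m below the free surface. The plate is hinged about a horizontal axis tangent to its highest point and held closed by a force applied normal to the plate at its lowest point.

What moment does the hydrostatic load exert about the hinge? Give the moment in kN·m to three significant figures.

M ≈ 352 kN·m

γ = ρg = 789 × 9.81 / 1000 = 7.74009 kN/m³.
The centroid is at the centre, 1.3 m below the top of the plate, so the centroid depth is h_c = 4.97 + 1.3 = 6.27 m.
A = π(1.3)² = 5.30929 m².
Resultant F = γ·h_c·A = 7.74009 × 6.27 × 5.30929 = 257.662 kN.
I_c = πr⁴/4 = π × 1.3⁴/4 = 2.24318 m⁴.
Centre of pressure: y_p = y_c + I_c/(y_c·A) = 6.27 + 2.24318/(6.27 × 5.30929) = 6.27 + 0.0673845 = 6.33738 m along the plane.
The resultant acts 1.3 + 0.0673845 = 1.36738 m (along the plate) below the hinge at the top edge, so the moment about the hinge is M = F × 1.36738 = 257.662 × 1.36738 = 352.322 kN·m.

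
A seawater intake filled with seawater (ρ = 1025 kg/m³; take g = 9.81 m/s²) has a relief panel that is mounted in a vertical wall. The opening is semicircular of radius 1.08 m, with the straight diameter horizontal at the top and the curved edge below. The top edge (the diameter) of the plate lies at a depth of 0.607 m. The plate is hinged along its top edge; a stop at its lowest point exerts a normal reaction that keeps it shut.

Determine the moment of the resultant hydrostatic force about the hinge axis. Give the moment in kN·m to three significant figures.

γ = ρg = 1025 × 9.81 / 1000 = 10.05525 kN/m³.
The centroid of a semicircle lies 4r/(3π) = 0.458366 m from the diameter, here below the top edge, so the centroid depth is h_c = 0.607 + 0.458366 = 1.06537 m.
A = πr²/2 = π × 1.08²/2 = 1.83218 m².
Resultant F = γ·h_c·A = 10.05525 × 1.06537 × 1.83218 = 19.6273 kN.
I_c = (π/8 − 8/(9π))·r⁴ = 0.109757 × 1.08⁴ = 0.149323 m⁴.
Centre of pressure: y_p = y_c + I_c/(y_c·A) = 1.06537 + 0.149323/(1.06537 × 1.83218) = 1.06537 + 0.0764994 = 1.14187 m along the plane.
The resultant acts 0.458366 + 0.0764994 = 0.534865 m (along the plate) below the hinge at the top edge, so the moment about the hinge is M = F × 0.534865 = 19.6273 × 0.534865 = 10.498 kN·m.

M ≈ 10.5 kN·m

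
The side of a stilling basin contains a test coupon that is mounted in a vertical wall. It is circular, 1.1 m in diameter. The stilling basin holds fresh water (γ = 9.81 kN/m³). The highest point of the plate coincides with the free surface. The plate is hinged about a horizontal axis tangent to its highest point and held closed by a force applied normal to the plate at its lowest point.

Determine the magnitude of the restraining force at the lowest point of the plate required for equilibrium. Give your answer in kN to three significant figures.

P ≈ 3.20 kN

γ = 9.81 kN/m³.
The centroid is at the centre, 0.55 m below the top of the plate, so the centroid depth is h_c = 0.55 m.
A = π(0.55)² = 0.950332 m².
Resultant F = γ·h_c·A = 9.81 × 0.55 × 0.950332 = 5.12752 kN.
I_c = πr⁴/4 = π × 0.55⁴/4 = 0.0718688 m⁴.
Centre of pressure: y_p = y_c + I_c/(y_c·A) = 0.55 + 0.0718688/(0.55 × 0.950332) = 0.55 + 0.1375 = 0.6875 m along the plane.
The resultant acts 0.55 + 0.1375 = 0.6875 m (along the plate) below the hinge at the top edge, so the moment about the hinge is M = F × 0.6875 = 5.12752 × 0.6875 = 3.52517 kN·m.
A normal force at the bottom, 1.1 m from the hinge, must supply this moment: P = 3.52517/1.1 = 3.2047 kN.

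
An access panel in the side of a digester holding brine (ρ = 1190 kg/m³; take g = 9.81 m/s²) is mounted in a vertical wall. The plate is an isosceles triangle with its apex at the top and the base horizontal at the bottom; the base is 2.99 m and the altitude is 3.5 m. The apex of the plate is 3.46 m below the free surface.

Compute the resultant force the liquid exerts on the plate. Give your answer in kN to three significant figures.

γ = ρg = 1190 × 9.81 / 1000 = 11.6739 kN/m³.
With the apex up, the centroid sits 2h/3 = 2 × 3.5/3 = 2.33333 m below the apex, so the centroid depth is h_c = 3.46 + 2.33333 = 5.79333 m.
A = ½ × 2.99 × 3.5 = 5.2325 m².
Resultant F = γ·h_c·A = 11.6739 × 5.79333 × 5.2325 = 353.878 kN.

F ≈ 354 kN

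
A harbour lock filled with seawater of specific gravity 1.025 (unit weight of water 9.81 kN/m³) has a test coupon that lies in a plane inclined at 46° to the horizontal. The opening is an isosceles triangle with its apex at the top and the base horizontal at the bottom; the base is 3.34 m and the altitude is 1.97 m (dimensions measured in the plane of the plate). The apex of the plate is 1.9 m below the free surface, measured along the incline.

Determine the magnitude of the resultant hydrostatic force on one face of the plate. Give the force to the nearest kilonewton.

γ = 1.025 × 9.81 = 10.05525 kN/m³.
Let θ = 46° be the plate's angle to the horizontal; measure y along the incline from where the plane meets the free surface. Vertical depth h = y·sinθ with sinθ = 0.719340.
With the apex up, the centroid sits 2h/3 = 2 × 1.97/3 = 1.31333 m below the apex, so y_c = 1.9 + 1.31333 = 3.21333 m and h_c = 3.21333 × 0.719340 = 2.31148 m.
A = ½ × 3.34 × 1.97 = 3.2899 m².
Resultant F = γ·h_c·A = 10.05525 × 2.31148 × 3.2899 = 76.4655 kN.

F ≈ 76 kN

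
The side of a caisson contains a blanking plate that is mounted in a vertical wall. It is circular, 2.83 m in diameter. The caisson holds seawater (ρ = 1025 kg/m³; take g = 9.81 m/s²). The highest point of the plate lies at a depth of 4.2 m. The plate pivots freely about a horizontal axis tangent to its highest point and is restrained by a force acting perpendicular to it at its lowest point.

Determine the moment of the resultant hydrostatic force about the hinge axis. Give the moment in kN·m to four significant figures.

γ = ρg = 1025 × 9.81 / 1000 = 10.05525 kN/m³.
The centroid is at the centre, 1.415 m below the top of the plate, so the centroid depth is h_c = 4.2 + 1.415 = 5.615 m.
A = π(1.415)² = 6.29018 m².
Resultant F = γ·h_c·A = 10.05525 × 5.615 × 6.29018 = 355.145 kN.
I_c = πr⁴/4 = π × 1.415⁴/4 = 3.14859 m⁴.
Centre of pressure: y_p = y_c + I_c/(y_c·A) = 5.615 + 3.14859/(5.615 × 6.29018) = 5.615 + 0.0891463 = 5.70415 m along the plane.
The resultant acts 1.415 + 0.0891463 = 1.50415 m (along the plate) below the hinge at the top edge, so the moment about the hinge is M = F × 1.50415 = 355.145 × 1.50415 = 534.191 kN·m.

M ≈ 534.2 kN·m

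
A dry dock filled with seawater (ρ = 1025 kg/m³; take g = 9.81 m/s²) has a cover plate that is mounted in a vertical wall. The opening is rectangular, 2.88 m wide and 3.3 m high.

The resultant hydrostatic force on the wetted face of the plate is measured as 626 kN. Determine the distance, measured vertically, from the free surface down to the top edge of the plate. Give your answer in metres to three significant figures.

γ = ρg = 1025 × 9.81 / 1000 = 10.05525 kN/m³.
A = 2.88 × 3.3 = 9.504 m².
From F = γ·h_c·A, the centroid depth is h_c = 626/(10.05525 × 9.504) = 6.55051 m.
The centroid lies 3.3/2 = 1.65 m below the top edge, so the top edge sits at h_top = 6.55051 − 1.65 = 4.90051 m below the surface.

d_top ≈ 4.90 m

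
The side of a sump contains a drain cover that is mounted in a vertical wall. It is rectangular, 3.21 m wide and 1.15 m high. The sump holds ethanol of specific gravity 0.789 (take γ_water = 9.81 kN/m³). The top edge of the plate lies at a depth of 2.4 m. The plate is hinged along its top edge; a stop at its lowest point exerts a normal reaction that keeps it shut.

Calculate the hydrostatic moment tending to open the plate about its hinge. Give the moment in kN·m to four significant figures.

M ≈ 52.03 kN·m

γ = 0.789 × 9.81 = 7.74009 kN/m³.
The centroid lies 1.15/2 = 0.575 m below the top edge, so the centroid depth is h_c = 2.4 + 0.575 = 2.975 m.
A = 3.21 × 1.15 = 3.6915 m².
Resultant F = γ·h_c·A = 7.74009 × 2.975 × 3.6915 = 85.0033 kN.
I_c = b·h³/12 = 3.21 × 1.15³/12 = 0.406834 m⁴.
Centre of pressure: y_p = y_c + I_c/(y_c·A) = 2.975 + 0.406834/(2.975 × 3.6915) = 2.975 + 0.0370448 = 3.01204 m along the plane.
The resultant acts 0.575 + 0.0370448 = 0.612045 m (along the plate) below the hinge at the top edge, so the moment about the hinge is M = F × 0.612045 = 85.0033 × 0.612045 = 52.0258 kN·m.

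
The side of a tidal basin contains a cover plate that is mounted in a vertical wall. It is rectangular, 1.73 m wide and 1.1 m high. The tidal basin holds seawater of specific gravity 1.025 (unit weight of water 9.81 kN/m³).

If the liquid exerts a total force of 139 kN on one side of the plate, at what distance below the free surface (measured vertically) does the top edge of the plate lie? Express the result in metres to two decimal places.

d_top ≈ 6.71 m

γ = 1.025 × 9.81 = 10.05525 kN/m³.
A = 1.73 × 1.1 = 1.903 m².
From F = γ·h_c·A, the centroid depth is h_c = 139/(10.05525 × 1.903) = 7.26412 m.
The centroid lies 1.1/2 = 0.55 m below the top edge, so the top edge sits at h_top = 7.26412 − 0.55 = 6.71412 m below the surface.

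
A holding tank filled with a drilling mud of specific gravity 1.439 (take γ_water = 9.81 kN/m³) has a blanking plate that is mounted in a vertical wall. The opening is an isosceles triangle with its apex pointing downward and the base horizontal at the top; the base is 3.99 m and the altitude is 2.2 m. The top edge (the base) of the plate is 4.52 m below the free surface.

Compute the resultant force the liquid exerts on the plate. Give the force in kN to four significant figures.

γ = 1.439 × 9.81 = 14.11659 kN/m³.
With the apex down, the centroid sits h/3 = 2.2/3 = 0.733333 m below the base (the top edge), so the centroid depth is h_c = 4.52 + 0.733333 = 5.25333 m.
A = ½ × 3.99 × 2.2 = 4.389 m².
Resultant F = γ·h_c·A = 14.11659 × 5.25333 × 4.389 = 325.484 kN.

F ≈ 325.5 kN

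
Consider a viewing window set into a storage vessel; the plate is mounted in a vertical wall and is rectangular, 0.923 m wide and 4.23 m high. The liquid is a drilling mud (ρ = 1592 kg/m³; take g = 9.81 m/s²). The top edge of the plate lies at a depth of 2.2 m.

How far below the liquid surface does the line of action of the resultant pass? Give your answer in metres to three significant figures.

γ = ρg = 1592 × 9.81 / 1000 = 15.61752 kN/m³.
The centroid lies 4.23/2 = 2.115 m below the top edge, so the centroid depth is h_c = 2.2 + 2.115 = 4.315 m.
A = 0.923 × 4.23 = 3.90429 m².
Resultant F = γ·h_c·A = 15.61752 × 4.315 × 3.90429 = 263.109 kN.
I_c = b·h³/12 = 0.923 × 4.23³/12 = 5.82159 m⁴.
Centre of pressure: y_p = y_c + I_c/(y_c·A) = 4.315 + 5.82159/(4.315 × 3.90429) = 4.315 + 0.345556 = 4.66056 m along the plane.

h_p = 4.66 m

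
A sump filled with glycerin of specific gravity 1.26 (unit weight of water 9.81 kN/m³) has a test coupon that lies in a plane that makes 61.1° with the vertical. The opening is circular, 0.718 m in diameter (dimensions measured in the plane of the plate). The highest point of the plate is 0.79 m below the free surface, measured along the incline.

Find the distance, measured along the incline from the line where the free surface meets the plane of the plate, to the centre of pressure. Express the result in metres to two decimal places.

γ = 1.26 × 9.81 = 12.3606 kN/m³.
The plate makes 61.1° with the vertical, i.e. θ = 90° − 61.1° = 28.9° to the horizontal. Measuring y along the incline from the free-surface line, vertical depth h = y·sinθ with sinθ = 0.483282.
The centroid is at the centre, 0.359 m below the top of the plate, so y_c = 0.79 + 0.359 = 1.149 m and h_c = 1.149 × 0.483282 = 0.555291 m.
A = π(0.359)² = 0.404892 m².
Resultant F = γ·h_c·A = 12.3606 × 0.555291 × 0.404892 = 2.77907 kN.
I_c = πr⁴/4 = π × 0.359⁴/4 = 0.0130457 m⁴.
Centre of pressure: y_p = y_c + I_c/(y_c·A) = 1.149 + 0.0130457/(1.149 × 0.404892) = 1.149 + 0.0280419 = 1.17704 m along the plane.

y_p = 1.18 m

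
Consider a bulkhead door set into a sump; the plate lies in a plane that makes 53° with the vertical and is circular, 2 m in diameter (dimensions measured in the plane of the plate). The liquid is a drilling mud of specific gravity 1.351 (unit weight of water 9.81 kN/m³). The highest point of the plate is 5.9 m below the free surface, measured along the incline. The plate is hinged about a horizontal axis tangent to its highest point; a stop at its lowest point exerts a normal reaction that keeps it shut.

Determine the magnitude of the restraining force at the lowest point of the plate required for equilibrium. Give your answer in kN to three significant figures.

P ≈ 89.6 kN

γ = 1.351 × 9.81 = 13.25331 kN/m³.
The plate makes 53° with the vertical, i.e. θ = 90° − 53° = 37° to the horizontal. Measuring y along the incline from the free-surface line, vertical depth h = y·sinθ with sinθ = 0.601815.
The centroid is at the centre, 1 m below the top of the plate, so y_c = 5.9 + 1 = 6.9 m and h_c = 6.9 × 0.601815 = 4.15252 m.
A = π(1)² = 3.14159 m².
Resultant F = γ·h_c·A = 13.25331 × 4.15252 × 3.14159 = 172.896 kN.
I_c = πr⁴/4 = π × 1⁴/4 = 0.785398 m⁴.
Centre of pressure: y_p = y_c + I_c/(y_c·A) = 6.9 + 0.785398/(6.9 × 3.14159) = 6.9 + 0.0362319 = 6.93623 m along the plane.
The resultant acts 1 + 0.0362319 = 1.03623 m (along the plate) below the hinge at the top edge, so the moment about the hinge is M = F × 1.03623 = 172.896 × 1.03623 = 179.16 kN·m.
A normal force at the bottom, 2 m from the hinge, must supply this moment: P = 179.16/2 = 89.58 kN.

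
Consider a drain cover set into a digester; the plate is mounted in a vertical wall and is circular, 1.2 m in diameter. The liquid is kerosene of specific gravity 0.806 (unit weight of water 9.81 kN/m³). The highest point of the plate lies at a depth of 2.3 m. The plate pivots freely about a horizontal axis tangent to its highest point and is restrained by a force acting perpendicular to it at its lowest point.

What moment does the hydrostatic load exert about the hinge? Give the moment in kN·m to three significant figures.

γ = 0.806 × 9.81 = 7.90686 kN/m³.
The centroid is at the centre, 0.6 m below the top of the plate, so the centroid depth is h_c = 2.3 + 0.6 = 2.9 m.
A = π(0.6)² = 1.13097 m².
Resultant F = γ·h_c·A = 7.90686 × 2.9 × 1.13097 = 25.933 kN.
I_c = πr⁴/4 = π × 0.6⁴/4 = 0.101788 m⁴.
Centre of pressure: y_p = y_c + I_c/(y_c·A) = 2.9 + 0.101788/(2.9 × 1.13097) = 2.9 + 0.0310347 = 2.93103 m along the plane.
The resultant acts 0.6 + 0.0310347 = 0.631035 m (along the plate) below the hinge at the top edge, so the moment about the hinge is M = F × 0.631035 = 25.933 × 0.631035 = 16.3646 kN·m.

M ≈ 16.4 kN·m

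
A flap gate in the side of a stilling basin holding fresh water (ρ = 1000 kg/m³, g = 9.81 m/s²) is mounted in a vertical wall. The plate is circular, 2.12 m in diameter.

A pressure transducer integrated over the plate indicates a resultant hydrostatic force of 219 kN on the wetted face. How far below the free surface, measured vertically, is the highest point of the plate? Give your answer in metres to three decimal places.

d_top ≈ 5.264 m

γ = ρg = 1000 × 9.81 = 9810 N/m³ = 9.81 kN/m³.
A = π(1.06)² = 3.52989 m².
From F = γ·h_c·A, the centroid depth is h_c = 219/(9.81 × 3.52989) = 6.32432 m.
The centroid is at the centre, 1.06 m below the top of the plate, so the highest point sits at h_top = 6.32432 − 1.06 = 5.26432 m below the surface.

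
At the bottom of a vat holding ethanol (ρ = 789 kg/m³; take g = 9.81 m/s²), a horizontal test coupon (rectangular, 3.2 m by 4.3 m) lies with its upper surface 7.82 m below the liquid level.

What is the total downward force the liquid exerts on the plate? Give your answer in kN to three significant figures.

γ = ρg = 789 × 9.81 / 1000 = 7.74009 kN/m³.
The plate is horizontal, so pressure is uniform at p = γ·h = 7.74009 × 7.82 = 60.5275 kN/m².
A = 3.2 × 4.3 = 13.76 m².
F = p·A = 60.5275 × 13.76 = 832.858 kN.

F ≈ 833 kN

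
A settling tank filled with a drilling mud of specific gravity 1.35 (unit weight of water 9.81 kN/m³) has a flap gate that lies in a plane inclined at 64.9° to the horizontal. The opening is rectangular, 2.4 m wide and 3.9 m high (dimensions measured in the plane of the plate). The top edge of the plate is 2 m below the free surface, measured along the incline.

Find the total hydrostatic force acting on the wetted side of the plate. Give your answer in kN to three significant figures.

F ≈ 443 kN

γ = 1.35 × 9.81 = 13.2435 kN/m³.
Let θ = 64.9° be the plate's angle to the horizontal; measure y along the incline from where the plane meets the free surface. Vertical depth h = y·sinθ with sinθ = 0.905569.
The centroid lies 3.9/2 = 1.95 m below the top edge, so y_c = 2 + 1.95 = 3.95 m and h_c = 3.95 × 0.905569 = 3.577 m.
A = 2.4 × 3.9 = 9.36 m².
Resultant F = γ·h_c·A = 13.2435 × 3.577 × 9.36 = 443.402 kN.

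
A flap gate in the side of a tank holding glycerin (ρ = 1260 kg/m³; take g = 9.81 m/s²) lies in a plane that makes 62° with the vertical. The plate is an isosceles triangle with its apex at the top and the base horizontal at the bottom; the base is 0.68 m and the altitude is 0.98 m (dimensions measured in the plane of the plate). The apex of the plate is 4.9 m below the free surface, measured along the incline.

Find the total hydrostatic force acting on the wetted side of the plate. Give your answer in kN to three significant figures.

F ≈ 10.7 kN

γ = ρg = 1260 × 9.81 / 1000 = 12.3606 kN/m³.
The plate makes 62° with the vertical, i.e. θ = 90° − 62° = 28° to the horizontal. Measuring y along the incline from the free-surface line, vertical depth h = y·sinθ with sinθ = 0.469472.
With the apex up, the centroid sits 2h/3 = 2 × 0.98/3 = 0.653333 m below the apex, so y_c = 4.9 + 0.653333 = 5.55333 m and h_c = 5.55333 × 0.469472 = 2.60713 m.
A = ½ × 0.68 × 0.98 = 0.3332 m².
Resultant F = γ·h_c·A = 12.3606 × 2.60713 × 0.3332 = 10.7376 kN.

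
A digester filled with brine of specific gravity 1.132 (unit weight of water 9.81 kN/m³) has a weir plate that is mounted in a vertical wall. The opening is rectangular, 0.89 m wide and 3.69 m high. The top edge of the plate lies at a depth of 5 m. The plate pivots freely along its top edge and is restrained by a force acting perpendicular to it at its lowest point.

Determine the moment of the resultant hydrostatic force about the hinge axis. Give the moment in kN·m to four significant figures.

M ≈ 502.0 kN·m

γ = 1.132 × 9.81 = 11.10492 kN/m³.
The centroid lies 3.69/2 = 1.845 m below the top edge, so the centroid depth is h_c = 5 + 1.845 = 6.845 m.
A = 0.89 × 3.69 = 3.2841 m².
Resultant F = γ·h_c·A = 11.10492 × 6.845 × 3.2841 = 249.635 kN.
I_c = b·h³/12 = 0.89 × 3.69³/12 = 3.72639 m⁴.
Centre of pressure: y_p = y_c + I_c/(y_c·A) = 6.845 + 3.72639/(6.845 × 3.2841) = 6.845 + 0.165767 = 7.01077 m along the plane.
The resultant acts 1.845 + 0.165767 = 2.01077 m (along the plate) below the hinge at the top edge, so the moment about the hinge is M = F × 2.01077 = 249.635 × 2.01077 = 501.959 kN·m.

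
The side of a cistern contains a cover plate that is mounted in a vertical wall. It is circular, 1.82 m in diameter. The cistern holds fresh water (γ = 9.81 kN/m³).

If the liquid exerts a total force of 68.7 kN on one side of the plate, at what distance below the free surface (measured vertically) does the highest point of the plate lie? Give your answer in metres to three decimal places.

d_top ≈ 1.782 m

γ = 9.81 kN/m³.
A = π(0.91)² = 2.60155 m².
From F = γ·h_c·A, the centroid depth is h_c = 68.7/(9.81 × 2.60155) = 2.69188 m.
The centroid is at the centre, 0.91 m below the top of the plate, so the highest point sits at h_top = 2.69188 − 0.91 = 1.78188 m below the surface.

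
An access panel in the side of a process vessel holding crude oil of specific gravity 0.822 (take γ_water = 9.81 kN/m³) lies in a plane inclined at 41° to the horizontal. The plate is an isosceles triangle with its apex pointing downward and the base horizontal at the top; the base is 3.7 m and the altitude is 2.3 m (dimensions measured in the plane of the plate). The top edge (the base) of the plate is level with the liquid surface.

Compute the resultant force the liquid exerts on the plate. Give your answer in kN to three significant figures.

γ = 0.822 × 9.81 = 8.06382 kN/m³.
Let θ = 41° be the plate's angle to the horizontal; measure y along the incline from where the plane meets the free surface. Vertical depth h = y·sinθ with sinθ = 0.656059.
With the apex down, the centroid sits h/3 = 2.3/3 = 0.766667 m below the base (the top edge), so y_c = 0.766667 m and h_c = 0.766667 × 0.656059 = 0.502979 m.
A = ½ × 3.7 × 2.3 = 4.255 m².
Resultant F = γ·h_c·A = 8.06382 × 0.502979 × 4.255 = 17.258 kN.

F ≈ 17.3 kN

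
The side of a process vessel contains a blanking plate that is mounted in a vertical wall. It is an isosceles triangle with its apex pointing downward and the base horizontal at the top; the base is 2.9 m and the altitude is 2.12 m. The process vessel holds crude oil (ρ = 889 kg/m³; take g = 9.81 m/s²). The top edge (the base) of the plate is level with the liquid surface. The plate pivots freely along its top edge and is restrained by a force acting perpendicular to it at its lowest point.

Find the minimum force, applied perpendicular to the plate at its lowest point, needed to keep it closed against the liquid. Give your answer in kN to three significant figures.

γ = ρg = 889 × 9.81 / 1000 = 8.72109 kN/m³.
With the apex down, the centroid sits h/3 = 2.12/3 = 0.706667 m below the base (the top edge), so the centroid depth is h_c = 0.706667 m.
A = ½ × 2.9 × 2.12 = 3.074 m².
Resultant F = γ·h_c·A = 8.72109 × 0.706667 × 3.074 = 18.9448 kN.
I_c = b·h³/36 = 2.9 × 2.12³/36 = 0.767544 m⁴.
Centre of pressure: y_p = y_c + I_c/(y_c·A) = 0.706667 + 0.767544/(0.706667 × 3.074) = 0.706667 + 0.353333 = 1.06 m along the plane.
The resultant acts 0.706667 + 0.353333 = 1.06 m (along the plate) below the hinge at the top edge, so the moment about the hinge is M = F × 1.06 = 18.9448 × 1.06 = 20.0815 kN·m.
A normal force at the bottom, 2.12 m from the hinge, must supply this moment: P = 20.0815/2.12 = 9.47241 kN.

P ≈ 9.47 kN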